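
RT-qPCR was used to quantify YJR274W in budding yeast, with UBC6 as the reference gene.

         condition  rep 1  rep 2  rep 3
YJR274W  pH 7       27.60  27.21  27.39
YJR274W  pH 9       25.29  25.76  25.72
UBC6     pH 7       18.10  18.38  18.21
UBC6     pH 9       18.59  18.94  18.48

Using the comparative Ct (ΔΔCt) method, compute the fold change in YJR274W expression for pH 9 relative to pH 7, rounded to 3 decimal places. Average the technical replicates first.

Mean Ct: YJR274W pH 7 27.400; YJR274W pH 9 25.590; UBC6 pH 7 18.230; UBC6 pH 9 18.670
ΔCt(pH 7) = 27.400 − 18.230 = 9.170
ΔCt(pH 9) = 25.590 − 18.670 = 6.920
ΔΔCt = 6.920 − 9.170 = -2.250
Fold change = 2^(−(-2.250)) = 2^2.250 = 4.7568

4.757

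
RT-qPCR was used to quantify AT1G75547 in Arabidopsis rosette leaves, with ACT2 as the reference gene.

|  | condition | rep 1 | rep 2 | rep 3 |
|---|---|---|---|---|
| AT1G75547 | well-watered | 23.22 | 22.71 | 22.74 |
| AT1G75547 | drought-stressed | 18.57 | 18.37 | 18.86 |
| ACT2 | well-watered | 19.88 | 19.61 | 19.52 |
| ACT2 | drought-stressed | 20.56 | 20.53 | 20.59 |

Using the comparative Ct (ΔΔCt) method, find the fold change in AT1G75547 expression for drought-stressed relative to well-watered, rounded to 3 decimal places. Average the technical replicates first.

Mean Ct: AT1G75547 well-watered 22.890; AT1G75547 drought-stressed 18.600; ACT2 well-watered 19.670; ACT2 drought-stressed 20.560
ΔCt(well-watered) = 22.890 − 19.670 = 3.220
ΔCt(drought-stressed) = 18.600 − 20.560 = -1.960
ΔΔCt = -1.960 − 3.220 = -5.180
Fold change = 2^(−(-5.180)) = 2^5.180 = 36.2523

36.252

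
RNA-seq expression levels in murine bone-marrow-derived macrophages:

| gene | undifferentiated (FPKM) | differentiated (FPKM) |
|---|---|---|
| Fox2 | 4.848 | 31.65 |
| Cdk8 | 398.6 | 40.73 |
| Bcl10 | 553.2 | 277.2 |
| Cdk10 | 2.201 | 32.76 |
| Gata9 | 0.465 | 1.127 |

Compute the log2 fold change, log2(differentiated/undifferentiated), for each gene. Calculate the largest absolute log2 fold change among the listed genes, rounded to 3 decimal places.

log2(31.65/4.848) = 2.707  (Fox2)
log2(40.73/398.6) = -3.291  (Cdk8)
log2(277.2/553.2) = -0.997  (Bcl10)
log2(32.76/2.201) = 3.896  (Cdk10)
log2(1.127/0.465) = 1.277  (Gata9)
The largest magnitude belongs to Cdk10.

3.896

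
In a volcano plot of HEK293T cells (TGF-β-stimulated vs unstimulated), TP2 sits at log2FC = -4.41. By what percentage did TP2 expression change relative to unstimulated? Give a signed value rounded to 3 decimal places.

Fold change = 2^(-4.41) = 0.0470
Percent change = (FC − 1) × 100% = (0.0470 − 1) × 100 = -95.296%

-95.296%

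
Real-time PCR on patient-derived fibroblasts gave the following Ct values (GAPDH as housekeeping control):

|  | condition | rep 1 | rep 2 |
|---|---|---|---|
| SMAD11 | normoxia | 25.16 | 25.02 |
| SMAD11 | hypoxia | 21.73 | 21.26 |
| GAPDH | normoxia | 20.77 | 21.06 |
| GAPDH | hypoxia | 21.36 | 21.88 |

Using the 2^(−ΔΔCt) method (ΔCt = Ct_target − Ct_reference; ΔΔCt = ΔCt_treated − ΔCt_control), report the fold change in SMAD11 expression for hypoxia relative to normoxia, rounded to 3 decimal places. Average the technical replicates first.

Mean Ct: SMAD11 normoxia 25.090; SMAD11 hypoxia 21.495; GAPDH normoxia 20.915; GAPDH hypoxia 21.620
ΔCt(normoxia) = 25.090 − 20.915 = 4.175
ΔCt(hypoxia) = 21.495 − 21.620 = -0.125
ΔΔCt = -0.125 − 4.175 = -4.300
Fold change = 2^(−(-4.300)) = 2^4.300 = 19.6983

19.698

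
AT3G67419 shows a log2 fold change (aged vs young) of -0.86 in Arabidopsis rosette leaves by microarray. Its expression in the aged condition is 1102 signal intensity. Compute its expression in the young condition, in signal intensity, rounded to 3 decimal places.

2000.172

Fold change = 2^(-0.86) = 0.5510
young expression = 1102 / 0.5510 = 2000.172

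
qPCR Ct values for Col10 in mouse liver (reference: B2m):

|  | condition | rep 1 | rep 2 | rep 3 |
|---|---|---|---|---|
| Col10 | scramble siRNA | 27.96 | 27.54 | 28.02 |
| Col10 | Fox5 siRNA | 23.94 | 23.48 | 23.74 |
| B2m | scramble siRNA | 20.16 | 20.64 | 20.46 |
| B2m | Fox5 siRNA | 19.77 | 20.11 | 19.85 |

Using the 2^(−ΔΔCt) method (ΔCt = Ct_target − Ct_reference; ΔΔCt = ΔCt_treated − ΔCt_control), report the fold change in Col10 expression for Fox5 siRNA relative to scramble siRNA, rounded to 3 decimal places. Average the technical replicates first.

12.210

Mean Ct: Col10 scramble siRNA 27.840; Col10 Fox5 siRNA 23.720; B2m scramble siRNA 20.420; B2m Fox5 siRNA 19.910
ΔCt(scramble siRNA) = 27.840 − 20.420 = 7.420
ΔCt(Fox5 siRNA) = 23.720 − 19.910 = 3.810
ΔΔCt = 3.810 − 7.420 = -3.610
Fold change = 2^(−(-3.610)) = 2^3.610 = 12.2101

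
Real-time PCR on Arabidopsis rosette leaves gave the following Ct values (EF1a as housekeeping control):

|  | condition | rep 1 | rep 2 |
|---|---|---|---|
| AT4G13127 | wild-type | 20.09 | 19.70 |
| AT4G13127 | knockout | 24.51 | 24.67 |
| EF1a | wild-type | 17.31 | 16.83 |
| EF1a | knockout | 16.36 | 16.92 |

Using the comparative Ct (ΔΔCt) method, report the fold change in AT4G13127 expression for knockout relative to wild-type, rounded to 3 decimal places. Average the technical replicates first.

Mean Ct: AT4G13127 wild-type 19.895; AT4G13127 knockout 24.590; EF1a wild-type 17.070; EF1a knockout 16.640
ΔCt(wild-type) = 19.895 − 17.070 = 2.825
ΔCt(knockout) = 24.590 − 16.640 = 7.950
ΔΔCt = 7.950 − 2.825 = 5.125
Fold change = 2^(−5.125) = 0.0287

0.029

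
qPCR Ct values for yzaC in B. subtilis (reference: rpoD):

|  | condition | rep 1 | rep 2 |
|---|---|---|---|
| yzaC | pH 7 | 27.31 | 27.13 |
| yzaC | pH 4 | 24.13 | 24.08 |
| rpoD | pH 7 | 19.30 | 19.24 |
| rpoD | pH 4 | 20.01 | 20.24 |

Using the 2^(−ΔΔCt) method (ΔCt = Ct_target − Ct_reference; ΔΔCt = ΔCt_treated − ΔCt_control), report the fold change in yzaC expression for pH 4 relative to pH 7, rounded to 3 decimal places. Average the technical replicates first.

15.671

Mean Ct: yzaC pH 7 27.220; yzaC pH 4 24.105; rpoD pH 7 19.270; rpoD pH 4 20.125
ΔCt(pH 7) = 27.220 − 19.270 = 7.950
ΔCt(pH 4) = 24.105 − 20.125 = 3.980
ΔΔCt = 3.980 − 7.950 = -3.970
Fold change = 2^(−(-3.970)) = 2^3.970 = 15.6707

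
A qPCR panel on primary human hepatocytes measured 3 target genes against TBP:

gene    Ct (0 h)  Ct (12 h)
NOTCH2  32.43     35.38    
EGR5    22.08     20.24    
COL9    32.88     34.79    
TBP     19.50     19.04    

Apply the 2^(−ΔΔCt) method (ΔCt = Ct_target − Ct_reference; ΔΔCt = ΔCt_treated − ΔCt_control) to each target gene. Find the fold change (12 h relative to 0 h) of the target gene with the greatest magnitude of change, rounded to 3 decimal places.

NOTCH2: ΔΔCt = (35.38−19.04) − (32.43−19.50) = 16.34 − 12.93 = 3.41; fold change = 2^-3.41 = 0.094
EGR5: ΔΔCt = (20.24−19.04) − (22.08−19.50) = 1.20 − 2.58 = -1.38; fold change = 2^1.38 = 2.603
COL9: ΔΔCt = (34.79−19.04) − (32.88−19.50) = 15.75 − 13.38 = 2.37; fold change = 2^-2.37 = 0.193
NOTCH2 has the largest |ΔΔCt| = 3.41.

0.094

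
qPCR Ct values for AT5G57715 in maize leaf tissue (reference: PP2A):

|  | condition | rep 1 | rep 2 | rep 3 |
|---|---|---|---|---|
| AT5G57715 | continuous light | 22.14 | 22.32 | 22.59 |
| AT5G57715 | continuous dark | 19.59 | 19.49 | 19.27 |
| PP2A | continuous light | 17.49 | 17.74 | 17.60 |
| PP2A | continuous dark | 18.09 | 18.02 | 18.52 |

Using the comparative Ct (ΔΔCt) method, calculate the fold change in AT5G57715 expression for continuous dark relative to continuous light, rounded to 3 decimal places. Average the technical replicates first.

Mean Ct: AT5G57715 continuous light 22.350; AT5G57715 continuous dark 19.450; PP2A continuous light 17.610; PP2A continuous dark 18.210
ΔCt(continuous light) = 22.350 − 17.610 = 4.740
ΔCt(continuous dark) = 19.450 − 18.210 = 1.240
ΔΔCt = 1.240 − 4.740 = -3.500
Fold change = 2^(−(-3.500)) = 2^3.500 = 11.3137

11.314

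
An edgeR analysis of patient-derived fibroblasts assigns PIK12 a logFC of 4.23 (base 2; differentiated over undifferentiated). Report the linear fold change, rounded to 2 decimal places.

Fold change = 2^(4.23) = 18.765

18.77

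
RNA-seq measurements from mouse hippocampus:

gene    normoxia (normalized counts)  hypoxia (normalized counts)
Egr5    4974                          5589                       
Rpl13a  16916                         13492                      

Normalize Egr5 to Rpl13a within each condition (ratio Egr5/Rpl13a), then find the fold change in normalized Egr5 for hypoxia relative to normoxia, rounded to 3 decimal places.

Egr5/Rpl13a (normoxia) = 4974 / 16916 = 0.29404
Egr5/Rpl13a (hypoxia) = 5589 / 13492 = 0.41425
Fold change = 0.41425 / 0.29404 = 1.4088

1.409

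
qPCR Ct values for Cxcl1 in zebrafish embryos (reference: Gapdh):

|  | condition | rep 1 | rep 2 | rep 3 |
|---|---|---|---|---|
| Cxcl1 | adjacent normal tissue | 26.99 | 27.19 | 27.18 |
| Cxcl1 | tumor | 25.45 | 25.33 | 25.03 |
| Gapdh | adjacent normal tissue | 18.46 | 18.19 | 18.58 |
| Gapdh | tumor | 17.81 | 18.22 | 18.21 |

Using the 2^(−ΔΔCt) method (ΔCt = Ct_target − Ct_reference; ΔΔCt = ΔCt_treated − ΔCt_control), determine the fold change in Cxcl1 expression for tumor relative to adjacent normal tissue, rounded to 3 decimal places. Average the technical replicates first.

Mean Ct: Cxcl1 adjacent normal tissue 27.120; Cxcl1 tumor 25.270; Gapdh adjacent normal tissue 18.410; Gapdh tumor 18.080
ΔCt(adjacent normal tissue) = 27.120 − 18.410 = 8.710
ΔCt(tumor) = 25.270 − 18.080 = 7.190
ΔΔCt = 7.190 − 8.710 = -1.520
Fold change = 2^(−(-1.520)) = 2^1.520 = 2.8679

2.868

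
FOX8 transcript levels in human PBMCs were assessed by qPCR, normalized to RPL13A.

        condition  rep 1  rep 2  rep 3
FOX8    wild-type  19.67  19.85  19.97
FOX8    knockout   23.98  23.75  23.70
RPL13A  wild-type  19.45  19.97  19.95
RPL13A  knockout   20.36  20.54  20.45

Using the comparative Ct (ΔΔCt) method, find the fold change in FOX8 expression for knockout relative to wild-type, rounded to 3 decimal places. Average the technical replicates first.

0.100

Mean Ct: FOX8 wild-type 19.830; FOX8 knockout 23.810; RPL13A wild-type 19.790; RPL13A knockout 20.450
ΔCt(wild-type) = 19.830 − 19.790 = 0.040
ΔCt(knockout) = 23.810 − 20.450 = 3.360
ΔΔCt = 3.360 − 0.040 = 3.320
Fold change = 2^(−3.320) = 0.1001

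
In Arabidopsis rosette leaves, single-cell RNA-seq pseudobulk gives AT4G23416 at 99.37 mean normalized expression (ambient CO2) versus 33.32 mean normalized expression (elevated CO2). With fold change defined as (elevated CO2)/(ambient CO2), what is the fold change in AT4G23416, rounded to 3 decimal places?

Fold change = 33.32 / 99.37 = 0.3353
AT4G23416 is downregulated.

0.335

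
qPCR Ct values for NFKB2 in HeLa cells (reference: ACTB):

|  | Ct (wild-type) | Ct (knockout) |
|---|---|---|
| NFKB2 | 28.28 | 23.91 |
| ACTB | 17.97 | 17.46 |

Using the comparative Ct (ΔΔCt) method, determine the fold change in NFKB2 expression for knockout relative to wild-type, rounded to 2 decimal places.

ΔCt(wild-type) = 28.280 − 17.970 = 10.310
ΔCt(knockout) = 23.910 − 17.460 = 6.450
ΔΔCt = 6.450 − 10.310 = -3.860
Fold change = 2^(−(-3.860)) = 2^3.860 = 14.520

14.52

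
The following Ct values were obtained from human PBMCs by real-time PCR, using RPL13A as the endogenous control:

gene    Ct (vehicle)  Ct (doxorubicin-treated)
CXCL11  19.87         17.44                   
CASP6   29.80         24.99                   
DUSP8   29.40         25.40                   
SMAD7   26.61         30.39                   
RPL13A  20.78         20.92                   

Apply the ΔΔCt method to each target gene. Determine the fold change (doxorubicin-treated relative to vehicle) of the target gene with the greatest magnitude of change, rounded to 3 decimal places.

30.910

CXCL11: ΔΔCt = (17.44−20.92) − (19.87−20.78) = -3.48 − (-0.91) = -2.57; fold change = 2^2.57 = 5.938
CASP6: ΔΔCt = (24.99−20.92) − (29.80−20.78) = 4.07 − 9.02 = -4.95; fold change = 2^4.95 = 30.910
DUSP8: ΔΔCt = (25.40−20.92) − (29.40−20.78) = 4.48 − 8.62 = -4.14; fold change = 2^4.14 = 17.630
SMAD7: ΔΔCt = (30.39−20.92) − (26.61−20.78) = 9.47 − 5.83 = 3.64; fold change = 2^-3.64 = 0.080
CASP6 has the largest |ΔΔCt| = 4.95.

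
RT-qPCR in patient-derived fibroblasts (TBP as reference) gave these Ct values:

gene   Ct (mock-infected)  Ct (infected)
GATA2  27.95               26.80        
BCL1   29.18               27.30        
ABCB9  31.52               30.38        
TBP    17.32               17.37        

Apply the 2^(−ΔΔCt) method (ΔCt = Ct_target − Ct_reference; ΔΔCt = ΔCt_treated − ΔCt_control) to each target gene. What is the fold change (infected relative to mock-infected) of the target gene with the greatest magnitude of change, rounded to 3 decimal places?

3.811

GATA2: ΔΔCt = (26.80−17.37) − (27.95−17.32) = 9.43 − 10.63 = -1.20; fold change = 2^1.20 = 2.297
BCL1: ΔΔCt = (27.30−17.37) − (29.18−17.32) = 9.93 − 11.86 = -1.93; fold change = 2^1.93 = 3.811
ABCB9: ΔΔCt = (30.38−17.37) − (31.52−17.32) = 13.01 − 14.20 = -1.19; fold change = 2^1.19 = 2.282
BCL1 has the largest |ΔΔCt| = 1.93.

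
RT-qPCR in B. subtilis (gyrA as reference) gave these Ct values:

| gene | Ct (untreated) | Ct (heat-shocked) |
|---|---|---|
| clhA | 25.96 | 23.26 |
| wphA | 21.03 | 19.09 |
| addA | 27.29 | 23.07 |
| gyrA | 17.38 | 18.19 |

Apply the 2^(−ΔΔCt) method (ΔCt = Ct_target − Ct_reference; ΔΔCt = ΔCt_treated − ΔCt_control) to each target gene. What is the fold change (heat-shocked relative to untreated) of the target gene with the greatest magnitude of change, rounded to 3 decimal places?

32.672

clhA: ΔΔCt = (23.26−18.19) − (25.96−17.38) = 5.07 − 8.58 = -3.51; fold change = 2^3.51 = 11.392
wphA: ΔΔCt = (19.09−18.19) − (21.03−17.38) = 0.90 − 3.65 = -2.75; fold change = 2^2.75 = 6.727
addA: ΔΔCt = (23.07−18.19) − (27.29−17.38) = 4.88 − 9.91 = -5.03; fold change = 2^5.03 = 32.672
addA has the largest |ΔΔCt| = 5.03.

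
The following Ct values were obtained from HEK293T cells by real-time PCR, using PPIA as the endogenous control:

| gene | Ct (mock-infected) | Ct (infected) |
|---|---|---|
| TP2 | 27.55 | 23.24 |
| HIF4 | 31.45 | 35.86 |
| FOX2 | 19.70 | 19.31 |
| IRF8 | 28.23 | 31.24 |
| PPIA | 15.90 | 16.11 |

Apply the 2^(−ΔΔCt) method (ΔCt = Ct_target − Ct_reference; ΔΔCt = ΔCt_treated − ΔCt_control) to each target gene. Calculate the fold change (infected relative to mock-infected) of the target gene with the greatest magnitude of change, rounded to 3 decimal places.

22.943

TP2: ΔΔCt = (23.24−16.11) − (27.55−15.90) = 7.13 − 11.65 = -4.52; fold change = 2^4.52 = 22.943
HIF4: ΔΔCt = (35.86−16.11) − (31.45−15.90) = 19.75 − 15.55 = 4.20; fold change = 2^-4.20 = 0.054
FOX2: ΔΔCt = (19.31−16.11) − (19.70−15.90) = 3.20 − 3.80 = -0.60; fold change = 2^0.60 = 1.516
IRF8: ΔΔCt = (31.24−16.11) − (28.23−15.90) = 15.13 − 12.33 = 2.80; fold change = 2^-2.80 = 0.144
TP2 has the largest |ΔΔCt| = 4.52.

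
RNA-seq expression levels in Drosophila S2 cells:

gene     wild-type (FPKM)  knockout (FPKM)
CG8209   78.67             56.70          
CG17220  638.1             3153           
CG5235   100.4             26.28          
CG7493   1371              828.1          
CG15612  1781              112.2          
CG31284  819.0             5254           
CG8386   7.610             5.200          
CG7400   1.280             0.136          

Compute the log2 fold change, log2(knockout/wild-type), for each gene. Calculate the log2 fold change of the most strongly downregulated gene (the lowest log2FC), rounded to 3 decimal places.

log2(56.70/78.67) = -0.472  (CG8209)
log2(3153/638.1) = 2.305  (CG17220)
log2(26.28/100.4) = -1.934  (CG5235)
log2(828.1/1371) = -0.727  (CG7493)
log2(112.2/1781) = -3.989  (CG15612)
log2(5254/819.0) = 2.681  (CG31284)
log2(5.200/7.610) = -0.549  (CG8386)
log2(0.136/1.280) = -3.234  (CG7400)
CG15612 is most strongly downregulated.

-3.989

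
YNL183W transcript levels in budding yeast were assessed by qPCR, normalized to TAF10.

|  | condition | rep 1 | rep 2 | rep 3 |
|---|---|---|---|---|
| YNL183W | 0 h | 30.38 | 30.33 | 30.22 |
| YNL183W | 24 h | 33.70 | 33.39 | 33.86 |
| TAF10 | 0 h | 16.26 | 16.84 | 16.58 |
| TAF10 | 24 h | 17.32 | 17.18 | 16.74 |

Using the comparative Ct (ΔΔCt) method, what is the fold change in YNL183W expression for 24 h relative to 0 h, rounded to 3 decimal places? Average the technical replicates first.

Mean Ct: YNL183W 0 h 30.310; YNL183W 24 h 33.650; TAF10 0 h 16.560; TAF10 24 h 17.080
ΔCt(0 h) = 30.310 − 16.560 = 13.750
ΔCt(24 h) = 33.650 − 17.080 = 16.570
ΔΔCt = 16.570 − 13.750 = 2.820
Fold change = 2^(−2.820) = 0.1416

0.142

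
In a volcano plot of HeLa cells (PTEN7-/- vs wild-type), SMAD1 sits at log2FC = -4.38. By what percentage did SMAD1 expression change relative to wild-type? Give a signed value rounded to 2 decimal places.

-95.20%

Fold change = 2^(-4.38) = 0.0480
Percent change = (FC − 1) × 100% = (0.0480 − 1) × 100 = -95.20%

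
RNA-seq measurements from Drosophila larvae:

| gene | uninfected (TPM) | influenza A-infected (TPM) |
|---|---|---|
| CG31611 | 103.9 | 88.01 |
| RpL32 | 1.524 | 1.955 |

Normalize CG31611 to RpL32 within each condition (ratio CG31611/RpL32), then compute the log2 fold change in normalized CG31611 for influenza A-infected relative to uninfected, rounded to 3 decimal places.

-0.599

CG31611/RpL32 (uninfected) = 103.9 / 1.524 = 68.176
CG31611/RpL32 (influenza A-infected) = 88.01 / 1.955 = 45.018
Fold change = 45.018 / 68.176 = 0.6603
log2(0.6603) = -0.5988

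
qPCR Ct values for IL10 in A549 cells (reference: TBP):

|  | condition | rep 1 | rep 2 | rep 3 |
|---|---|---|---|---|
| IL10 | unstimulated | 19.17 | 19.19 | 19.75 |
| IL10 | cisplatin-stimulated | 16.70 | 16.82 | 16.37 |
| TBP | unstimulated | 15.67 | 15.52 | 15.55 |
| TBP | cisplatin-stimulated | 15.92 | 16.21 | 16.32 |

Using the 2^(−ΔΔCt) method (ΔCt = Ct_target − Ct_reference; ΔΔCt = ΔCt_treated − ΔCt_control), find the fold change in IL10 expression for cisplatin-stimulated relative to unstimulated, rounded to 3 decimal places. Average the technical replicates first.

Mean Ct: IL10 unstimulated 19.370; IL10 cisplatin-stimulated 16.630; TBP unstimulated 15.580; TBP cisplatin-stimulated 16.150
ΔCt(unstimulated) = 19.370 − 15.580 = 3.790
ΔCt(cisplatin-stimulated) = 16.630 − 16.150 = 0.480
ΔΔCt = 0.480 − 3.790 = -3.310
Fold change = 2^(−(-3.310)) = 2^3.310 = 9.9177

9.918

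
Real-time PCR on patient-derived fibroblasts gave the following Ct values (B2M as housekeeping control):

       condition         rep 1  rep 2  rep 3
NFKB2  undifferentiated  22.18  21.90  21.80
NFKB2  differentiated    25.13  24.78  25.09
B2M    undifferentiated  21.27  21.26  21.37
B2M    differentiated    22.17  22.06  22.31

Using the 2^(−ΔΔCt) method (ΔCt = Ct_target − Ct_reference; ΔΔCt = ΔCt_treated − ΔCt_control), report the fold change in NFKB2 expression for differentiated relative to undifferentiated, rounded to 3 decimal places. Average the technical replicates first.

Mean Ct: NFKB2 undifferentiated 21.960; NFKB2 differentiated 25.000; B2M undifferentiated 21.300; B2M differentiated 22.180
ΔCt(undifferentiated) = 21.960 − 21.300 = 0.660
ΔCt(differentiated) = 25.000 − 22.180 = 2.820
ΔΔCt = 2.820 − 0.660 = 2.160
Fold change = 2^(−2.160) = 0.2238

0.224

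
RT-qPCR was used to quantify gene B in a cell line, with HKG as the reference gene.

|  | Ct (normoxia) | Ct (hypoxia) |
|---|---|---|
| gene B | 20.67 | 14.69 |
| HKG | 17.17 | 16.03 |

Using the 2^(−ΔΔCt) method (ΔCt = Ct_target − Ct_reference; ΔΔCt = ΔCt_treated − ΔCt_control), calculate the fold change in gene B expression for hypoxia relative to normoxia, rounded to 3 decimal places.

ΔCt(normoxia) = 20.670 − 17.170 = 3.500
ΔCt(hypoxia) = 14.690 − 16.030 = -1.340
ΔΔCt = -1.340 − 3.500 = -4.840
Fold change = 2^(−(-4.840)) = 2^4.840 = 28.6408

28.641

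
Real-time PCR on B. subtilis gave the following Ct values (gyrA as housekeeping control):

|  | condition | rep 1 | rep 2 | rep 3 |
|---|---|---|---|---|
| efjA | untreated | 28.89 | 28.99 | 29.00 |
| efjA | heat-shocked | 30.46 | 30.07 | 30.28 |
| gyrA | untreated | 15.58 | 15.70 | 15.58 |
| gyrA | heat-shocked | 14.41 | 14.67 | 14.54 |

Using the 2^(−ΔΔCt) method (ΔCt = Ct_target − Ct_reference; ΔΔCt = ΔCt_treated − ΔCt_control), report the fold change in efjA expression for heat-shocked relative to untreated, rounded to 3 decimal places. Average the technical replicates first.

0.191

Mean Ct: efjA untreated 28.960; efjA heat-shocked 30.270; gyrA untreated 15.620; gyrA heat-shocked 14.540
ΔCt(untreated) = 28.960 − 15.620 = 13.340
ΔCt(heat-shocked) = 30.270 − 14.540 = 15.730
ΔΔCt = 15.730 − 13.340 = 2.390
Fold change = 2^(−2.390) = 0.1908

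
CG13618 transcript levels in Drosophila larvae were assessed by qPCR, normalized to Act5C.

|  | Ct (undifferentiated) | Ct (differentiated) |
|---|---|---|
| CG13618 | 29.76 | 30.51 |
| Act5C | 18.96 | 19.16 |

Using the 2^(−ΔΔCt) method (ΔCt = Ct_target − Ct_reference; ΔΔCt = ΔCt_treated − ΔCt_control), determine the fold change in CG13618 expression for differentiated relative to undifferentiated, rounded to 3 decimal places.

ΔCt(undifferentiated) = 29.760 − 18.960 = 10.800
ΔCt(differentiated) = 30.510 − 19.160 = 11.350
ΔΔCt = 11.350 − 10.800 = 0.550
Fold change = 2^(−0.550) = 0.6830

0.683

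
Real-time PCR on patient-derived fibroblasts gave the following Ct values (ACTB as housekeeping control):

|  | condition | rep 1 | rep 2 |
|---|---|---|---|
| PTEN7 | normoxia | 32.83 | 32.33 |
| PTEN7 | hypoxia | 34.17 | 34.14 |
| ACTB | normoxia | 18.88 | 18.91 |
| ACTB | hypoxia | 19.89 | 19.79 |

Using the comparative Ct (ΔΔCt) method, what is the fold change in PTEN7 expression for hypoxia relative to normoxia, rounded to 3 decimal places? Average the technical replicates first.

0.646

Mean Ct: PTEN7 normoxia 32.580; PTEN7 hypoxia 34.155; ACTB normoxia 18.895; ACTB hypoxia 19.840
ΔCt(normoxia) = 32.580 − 18.895 = 13.685
ΔCt(hypoxia) = 34.155 − 19.840 = 14.315
ΔΔCt = 14.315 − 13.685 = 0.630
Fold change = 2^(−0.630) = 0.6462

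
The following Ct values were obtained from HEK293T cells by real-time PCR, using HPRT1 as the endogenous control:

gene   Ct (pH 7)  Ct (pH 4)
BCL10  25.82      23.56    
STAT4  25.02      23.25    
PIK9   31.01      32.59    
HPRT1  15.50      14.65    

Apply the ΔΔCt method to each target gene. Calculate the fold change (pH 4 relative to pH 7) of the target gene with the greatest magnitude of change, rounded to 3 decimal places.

0.186

BCL10: ΔΔCt = (23.56−14.65) − (25.82−15.50) = 8.91 − 10.32 = -1.41; fold change = 2^1.41 = 2.657
STAT4: ΔΔCt = (23.25−14.65) − (25.02−15.50) = 8.60 − 9.52 = -0.92; fold change = 2^0.92 = 1.892
PIK9: ΔΔCt = (32.59−14.65) − (31.01−15.50) = 17.94 − 15.51 = 2.43; fold change = 2^-2.43 = 0.186
PIK9 has the largest |ΔΔCt| = 2.43.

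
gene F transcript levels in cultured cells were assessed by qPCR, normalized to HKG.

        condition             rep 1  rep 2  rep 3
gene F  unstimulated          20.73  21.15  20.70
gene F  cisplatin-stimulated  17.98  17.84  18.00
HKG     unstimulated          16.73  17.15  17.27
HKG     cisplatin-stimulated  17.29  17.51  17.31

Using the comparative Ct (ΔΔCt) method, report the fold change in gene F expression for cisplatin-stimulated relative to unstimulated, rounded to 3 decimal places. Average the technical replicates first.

Mean Ct: gene F unstimulated 20.860; gene F cisplatin-stimulated 17.940; HKG unstimulated 17.050; HKG cisplatin-stimulated 17.370
ΔCt(unstimulated) = 20.860 − 17.050 = 3.810
ΔCt(cisplatin-stimulated) = 17.940 − 17.370 = 0.570
ΔΔCt = 0.570 − 3.810 = -3.240
Fold change = 2^(−(-3.240)) = 2^3.240 = 9.4479

9.448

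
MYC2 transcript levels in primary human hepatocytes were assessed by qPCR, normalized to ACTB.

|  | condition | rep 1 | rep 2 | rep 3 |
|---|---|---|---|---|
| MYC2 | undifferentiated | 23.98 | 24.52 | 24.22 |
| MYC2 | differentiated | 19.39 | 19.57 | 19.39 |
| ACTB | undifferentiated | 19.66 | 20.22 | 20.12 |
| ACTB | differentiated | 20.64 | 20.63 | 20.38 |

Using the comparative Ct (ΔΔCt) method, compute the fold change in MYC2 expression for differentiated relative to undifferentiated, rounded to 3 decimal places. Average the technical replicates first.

40.504

Mean Ct: MYC2 undifferentiated 24.240; MYC2 differentiated 19.450; ACTB undifferentiated 20.000; ACTB differentiated 20.550
ΔCt(undifferentiated) = 24.240 − 20.000 = 4.240
ΔCt(differentiated) = 19.450 − 20.550 = -1.100
ΔΔCt = -1.100 − 4.240 = -5.340
Fold change = 2^(−(-5.340)) = 2^5.340 = 40.5042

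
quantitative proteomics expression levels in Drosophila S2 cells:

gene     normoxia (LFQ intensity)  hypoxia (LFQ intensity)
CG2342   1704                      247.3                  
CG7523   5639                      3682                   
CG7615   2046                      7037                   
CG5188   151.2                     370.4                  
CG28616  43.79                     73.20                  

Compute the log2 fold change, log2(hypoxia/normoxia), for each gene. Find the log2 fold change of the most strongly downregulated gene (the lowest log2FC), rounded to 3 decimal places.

-2.785

log2(247.3/1704) = -2.785  (CG2342)
log2(3682/5639) = -0.615  (CG7523)
log2(7037/2046) = 1.782  (CG7615)
log2(370.4/151.2) = 1.293  (CG5188)
log2(73.20/43.79) = 0.741  (CG28616)
CG2342 is most strongly downregulated.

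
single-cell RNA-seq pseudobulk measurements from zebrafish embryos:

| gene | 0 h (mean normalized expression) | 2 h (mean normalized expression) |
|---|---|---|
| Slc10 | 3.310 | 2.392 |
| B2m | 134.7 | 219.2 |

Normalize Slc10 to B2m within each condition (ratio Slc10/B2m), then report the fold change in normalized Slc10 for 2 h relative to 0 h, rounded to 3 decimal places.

Slc10/B2m (0 h) = 3.310 / 134.7 = 0.024573
Slc10/B2m (2 h) = 2.392 / 219.2 = 0.010912
Fold change = 0.010912 / 0.024573 = 0.4441

0.444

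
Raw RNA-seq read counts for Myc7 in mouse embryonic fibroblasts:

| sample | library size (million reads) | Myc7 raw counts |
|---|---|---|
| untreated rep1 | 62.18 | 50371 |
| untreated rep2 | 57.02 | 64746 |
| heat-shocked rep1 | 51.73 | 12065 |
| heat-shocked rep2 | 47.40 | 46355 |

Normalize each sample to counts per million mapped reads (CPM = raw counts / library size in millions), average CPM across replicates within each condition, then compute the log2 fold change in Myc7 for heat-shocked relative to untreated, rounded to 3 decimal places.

-0.684

CPM(untreated rep1) = 50371 / 62.18 = 810.0836
CPM(untreated rep2) = 64746 / 57.02 = 1135.4963
CPM(heat-shocked rep1) = 12065 / 51.73 = 233.2302
CPM(heat-shocked rep2) = 46355 / 47.40 = 977.9536
mean CPM(untreated) = 972.7900; mean CPM(heat-shocked) = 605.5919
Fold change = 605.5919 / 972.7900 = 0.62253
log2(0.62253) = -0.6838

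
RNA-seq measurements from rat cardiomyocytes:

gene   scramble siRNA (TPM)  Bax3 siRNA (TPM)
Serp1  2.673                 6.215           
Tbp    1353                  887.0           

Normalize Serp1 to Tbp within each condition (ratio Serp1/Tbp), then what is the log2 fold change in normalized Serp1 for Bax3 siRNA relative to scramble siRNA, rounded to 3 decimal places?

1.826

Serp1/Tbp (scramble siRNA) = 2.673 / 1353 = 0.0019756
Serp1/Tbp (Bax3 siRNA) = 6.215 / 887.0 = 0.0070068
Fold change = 0.0070068 / 0.0019756 = 3.5466
log2(3.5466) = 1.8265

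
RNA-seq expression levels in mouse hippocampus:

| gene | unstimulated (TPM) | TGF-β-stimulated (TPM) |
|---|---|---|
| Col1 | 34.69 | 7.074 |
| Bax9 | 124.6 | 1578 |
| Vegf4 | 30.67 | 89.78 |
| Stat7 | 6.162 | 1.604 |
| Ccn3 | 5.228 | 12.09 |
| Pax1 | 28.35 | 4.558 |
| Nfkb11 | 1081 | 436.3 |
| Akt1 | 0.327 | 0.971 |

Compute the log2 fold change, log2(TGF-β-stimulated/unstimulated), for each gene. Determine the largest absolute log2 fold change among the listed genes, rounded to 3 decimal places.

3.663

log2(7.074/34.69) = -2.294  (Col1)
log2(1578/124.6) = 3.663  (Bax9)
log2(89.78/30.67) = 1.550  (Vegf4)
log2(1.604/6.162) = -1.942  (Stat7)
log2(12.09/5.228) = 1.209  (Ccn3)
log2(4.558/28.35) = -2.637  (Pax1)
log2(436.3/1081) = -1.309  (Nfkb11)
log2(0.971/0.327) = 1.570  (Akt1)
The largest magnitude belongs to Bax9.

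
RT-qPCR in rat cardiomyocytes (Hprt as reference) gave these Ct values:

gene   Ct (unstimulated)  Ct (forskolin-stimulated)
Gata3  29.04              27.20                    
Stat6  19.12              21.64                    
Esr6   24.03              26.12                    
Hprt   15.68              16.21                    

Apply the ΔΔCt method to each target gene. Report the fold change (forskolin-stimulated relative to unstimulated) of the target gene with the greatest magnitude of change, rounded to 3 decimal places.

5.169

Gata3: ΔΔCt = (27.20−16.21) − (29.04−15.68) = 10.99 − 13.36 = -2.37; fold change = 2^2.37 = 5.169
Stat6: ΔΔCt = (21.64−16.21) − (19.12−15.68) = 5.43 − 3.44 = 1.99; fold change = 2^-1.99 = 0.252
Esr6: ΔΔCt = (26.12−16.21) − (24.03−15.68) = 9.91 − 8.35 = 1.56; fold change = 2^-1.56 = 0.339
Gata3 has the largest |ΔΔCt| = 2.37.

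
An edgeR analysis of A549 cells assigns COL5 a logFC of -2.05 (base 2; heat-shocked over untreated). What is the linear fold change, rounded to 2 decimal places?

Fold change = 2^(-2.05) = 0.241
That is, COL5 drops to 24.1% of the untreated level.

0.24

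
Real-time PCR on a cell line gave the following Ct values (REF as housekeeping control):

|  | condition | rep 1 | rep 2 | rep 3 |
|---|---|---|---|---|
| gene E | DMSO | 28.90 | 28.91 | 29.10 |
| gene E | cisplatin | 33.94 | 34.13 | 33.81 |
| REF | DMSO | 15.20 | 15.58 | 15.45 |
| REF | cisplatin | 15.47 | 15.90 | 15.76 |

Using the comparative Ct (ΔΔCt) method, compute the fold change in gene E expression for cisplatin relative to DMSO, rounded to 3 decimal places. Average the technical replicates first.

Mean Ct: gene E DMSO 28.970; gene E cisplatin 33.960; REF DMSO 15.410; REF cisplatin 15.710
ΔCt(DMSO) = 28.970 − 15.410 = 13.560
ΔCt(cisplatin) = 33.960 − 15.710 = 18.250
ΔΔCt = 18.250 − 13.560 = 4.690
Fold change = 2^(−4.690) = 0.0387

0.039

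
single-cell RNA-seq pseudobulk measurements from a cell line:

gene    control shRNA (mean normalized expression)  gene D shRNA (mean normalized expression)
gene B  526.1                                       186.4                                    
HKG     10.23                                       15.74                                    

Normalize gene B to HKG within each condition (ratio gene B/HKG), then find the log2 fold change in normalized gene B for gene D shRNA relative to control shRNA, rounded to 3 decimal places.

-2.119

gene B/HKG (control shRNA) = 526.1 / 10.23 = 51.427
gene B/HKG (gene D shRNA) = 186.4 / 15.74 = 11.842
Fold change = 11.842 / 51.427 = 0.2303
log2(0.2303) = -2.1186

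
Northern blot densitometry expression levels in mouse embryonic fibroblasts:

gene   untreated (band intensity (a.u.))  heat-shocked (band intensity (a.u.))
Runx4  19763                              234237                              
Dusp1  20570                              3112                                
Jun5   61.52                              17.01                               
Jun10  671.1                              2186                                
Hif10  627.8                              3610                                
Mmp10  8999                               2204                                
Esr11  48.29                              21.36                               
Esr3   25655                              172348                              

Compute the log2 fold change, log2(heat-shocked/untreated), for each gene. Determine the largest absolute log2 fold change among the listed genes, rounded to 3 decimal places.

log2(234237/19763) = 3.567  (Runx4)
log2(3112/20570) = -2.725  (Dusp1)
log2(17.01/61.52) = -1.855  (Jun5)
log2(2186/671.1) = 1.704  (Jun10)
log2(3610/627.8) = 2.524  (Hif10)
log2(2204/8999) = -2.030  (Mmp10)
log2(21.36/48.29) = -1.177  (Esr11)
log2(172348/25655) = 2.748  (Esr3)
The largest magnitude belongs to Runx4.

3.567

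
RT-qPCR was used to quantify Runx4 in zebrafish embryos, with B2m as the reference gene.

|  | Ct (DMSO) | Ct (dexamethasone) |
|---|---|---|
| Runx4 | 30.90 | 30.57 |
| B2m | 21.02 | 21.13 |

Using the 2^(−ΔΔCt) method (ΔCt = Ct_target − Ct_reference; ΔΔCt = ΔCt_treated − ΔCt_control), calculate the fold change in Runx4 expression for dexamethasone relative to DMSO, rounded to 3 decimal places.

1.357

ΔCt(DMSO) = 30.900 − 21.020 = 9.880
ΔCt(dexamethasone) = 30.570 − 21.130 = 9.440
ΔΔCt = 9.440 − 9.880 = -0.440
Fold change = 2^(−(-0.440)) = 2^0.440 = 1.3566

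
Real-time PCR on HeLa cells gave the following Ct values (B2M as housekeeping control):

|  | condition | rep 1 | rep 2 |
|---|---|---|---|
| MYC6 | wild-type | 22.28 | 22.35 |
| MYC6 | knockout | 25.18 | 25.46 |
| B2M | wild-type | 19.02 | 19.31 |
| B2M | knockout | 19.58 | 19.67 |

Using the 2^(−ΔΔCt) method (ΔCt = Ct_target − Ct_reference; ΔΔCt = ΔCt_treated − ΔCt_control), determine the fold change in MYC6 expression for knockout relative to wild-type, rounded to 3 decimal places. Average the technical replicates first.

Mean Ct: MYC6 wild-type 22.315; MYC6 knockout 25.320; B2M wild-type 19.165; B2M knockout 19.625
ΔCt(wild-type) = 22.315 − 19.165 = 3.150
ΔCt(knockout) = 25.320 − 19.625 = 5.695
ΔΔCt = 5.695 − 3.150 = 2.545
Fold change = 2^(−2.545) = 0.1713

0.171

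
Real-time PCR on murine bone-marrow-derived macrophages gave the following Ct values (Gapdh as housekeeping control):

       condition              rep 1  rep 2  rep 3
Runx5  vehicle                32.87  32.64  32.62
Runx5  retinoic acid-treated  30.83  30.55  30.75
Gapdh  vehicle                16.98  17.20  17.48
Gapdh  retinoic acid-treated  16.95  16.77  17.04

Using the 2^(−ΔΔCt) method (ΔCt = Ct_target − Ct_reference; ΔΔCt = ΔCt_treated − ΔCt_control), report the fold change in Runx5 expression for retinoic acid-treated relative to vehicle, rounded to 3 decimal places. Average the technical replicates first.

3.249

Mean Ct: Runx5 vehicle 32.710; Runx5 retinoic acid-treated 30.710; Gapdh vehicle 17.220; Gapdh retinoic acid-treated 16.920
ΔCt(vehicle) = 32.710 − 17.220 = 15.490
ΔCt(retinoic acid-treated) = 30.710 − 16.920 = 13.790
ΔΔCt = 13.790 − 15.490 = -1.700
Fold change = 2^(−(-1.700)) = 2^1.700 = 3.2490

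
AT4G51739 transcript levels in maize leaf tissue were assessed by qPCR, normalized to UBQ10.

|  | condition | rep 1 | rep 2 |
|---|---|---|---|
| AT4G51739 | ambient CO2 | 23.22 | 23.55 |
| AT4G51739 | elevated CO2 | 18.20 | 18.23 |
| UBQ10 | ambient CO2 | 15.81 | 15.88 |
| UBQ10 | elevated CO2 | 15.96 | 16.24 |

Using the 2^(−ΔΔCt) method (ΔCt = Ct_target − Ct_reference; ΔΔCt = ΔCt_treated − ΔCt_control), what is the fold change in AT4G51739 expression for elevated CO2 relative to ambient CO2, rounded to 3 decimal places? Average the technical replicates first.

42.962

Mean Ct: AT4G51739 ambient CO2 23.385; AT4G51739 elevated CO2 18.215; UBQ10 ambient CO2 15.845; UBQ10 elevated CO2 16.100
ΔCt(ambient CO2) = 23.385 − 15.845 = 7.540
ΔCt(elevated CO2) = 18.215 − 16.100 = 2.115
ΔΔCt = 2.115 − 7.540 = -5.425
Fold change = 2^(−(-5.425)) = 2^5.425 = 42.9623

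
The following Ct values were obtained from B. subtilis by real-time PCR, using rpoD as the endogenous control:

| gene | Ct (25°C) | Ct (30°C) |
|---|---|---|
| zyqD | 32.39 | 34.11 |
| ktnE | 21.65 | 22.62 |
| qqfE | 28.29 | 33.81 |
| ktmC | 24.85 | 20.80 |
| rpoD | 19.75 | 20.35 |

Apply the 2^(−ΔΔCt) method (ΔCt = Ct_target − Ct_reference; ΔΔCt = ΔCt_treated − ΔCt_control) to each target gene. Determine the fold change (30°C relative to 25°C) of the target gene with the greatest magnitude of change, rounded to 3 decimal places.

zyqD: ΔΔCt = (34.11−20.35) − (32.39−19.75) = 13.76 − 12.64 = 1.12; fold change = 2^-1.12 = 0.460
ktnE: ΔΔCt = (22.62−20.35) − (21.65−19.75) = 2.27 − 1.90 = 0.37; fold change = 2^-0.37 = 0.774
qqfE: ΔΔCt = (33.81−20.35) − (28.29−19.75) = 13.46 − 8.54 = 4.92; fold change = 2^-4.92 = 0.033
ktmC: ΔΔCt = (20.80−20.35) − (24.85−19.75) = 0.45 − 5.10 = -4.65; fold change = 2^4.65 = 25.107
qqfE has the largest |ΔΔCt| = 4.92.

0.033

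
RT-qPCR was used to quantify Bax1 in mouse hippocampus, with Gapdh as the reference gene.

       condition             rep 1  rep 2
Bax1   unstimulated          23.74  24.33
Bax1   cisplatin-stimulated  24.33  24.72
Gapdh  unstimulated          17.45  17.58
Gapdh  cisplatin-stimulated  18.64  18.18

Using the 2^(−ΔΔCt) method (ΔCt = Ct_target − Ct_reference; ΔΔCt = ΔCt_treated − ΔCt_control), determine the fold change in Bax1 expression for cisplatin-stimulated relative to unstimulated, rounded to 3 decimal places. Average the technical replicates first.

1.324

Mean Ct: Bax1 unstimulated 24.035; Bax1 cisplatin-stimulated 24.525; Gapdh unstimulated 17.515; Gapdh cisplatin-stimulated 18.410
ΔCt(unstimulated) = 24.035 − 17.515 = 6.520
ΔCt(cisplatin-stimulated) = 24.525 − 18.410 = 6.115
ΔΔCt = 6.115 − 6.520 = -0.405
Fold change = 2^(−(-0.405)) = 2^0.405 = 1.3241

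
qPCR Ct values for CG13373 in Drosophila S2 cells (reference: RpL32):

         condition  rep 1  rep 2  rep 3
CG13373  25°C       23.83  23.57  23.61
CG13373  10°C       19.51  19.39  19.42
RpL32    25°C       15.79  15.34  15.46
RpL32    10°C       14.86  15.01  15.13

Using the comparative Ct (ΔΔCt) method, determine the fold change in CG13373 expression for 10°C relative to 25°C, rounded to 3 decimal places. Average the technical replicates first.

Mean Ct: CG13373 25°C 23.670; CG13373 10°C 19.440; RpL32 25°C 15.530; RpL32 10°C 15.000
ΔCt(25°C) = 23.670 − 15.530 = 8.140
ΔCt(10°C) = 19.440 − 15.000 = 4.440
ΔΔCt = 4.440 − 8.140 = -3.700
Fold change = 2^(−(-3.700)) = 2^3.700 = 12.9960

12.996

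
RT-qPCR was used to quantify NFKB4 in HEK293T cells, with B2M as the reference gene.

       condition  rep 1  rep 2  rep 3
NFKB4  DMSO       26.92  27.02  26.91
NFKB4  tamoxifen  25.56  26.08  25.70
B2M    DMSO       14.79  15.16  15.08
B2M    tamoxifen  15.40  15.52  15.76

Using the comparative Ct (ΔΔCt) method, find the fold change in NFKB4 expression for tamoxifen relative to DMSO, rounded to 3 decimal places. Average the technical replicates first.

Mean Ct: NFKB4 DMSO 26.950; NFKB4 tamoxifen 25.780; B2M DMSO 15.010; B2M tamoxifen 15.560
ΔCt(DMSO) = 26.950 − 15.010 = 11.940
ΔCt(tamoxifen) = 25.780 − 15.560 = 10.220
ΔΔCt = 10.220 − 11.940 = -1.720
Fold change = 2^(−(-1.720)) = 2^1.720 = 3.2944

3.294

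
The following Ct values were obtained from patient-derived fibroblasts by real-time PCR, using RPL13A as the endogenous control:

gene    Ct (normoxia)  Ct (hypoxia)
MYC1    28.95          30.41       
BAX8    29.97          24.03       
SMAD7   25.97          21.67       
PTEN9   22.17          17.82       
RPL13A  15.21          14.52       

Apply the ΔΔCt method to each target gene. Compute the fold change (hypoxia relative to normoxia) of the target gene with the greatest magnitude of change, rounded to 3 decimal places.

38.055

MYC1: ΔΔCt = (30.41−14.52) − (28.95−15.21) = 15.89 − 13.74 = 2.15; fold change = 2^-2.15 = 0.225
BAX8: ΔΔCt = (24.03−14.52) − (29.97−15.21) = 9.51 − 14.76 = -5.25; fold change = 2^5.25 = 38.055
SMAD7: ΔΔCt = (21.67−14.52) − (25.97−15.21) = 7.15 − 10.76 = -3.61; fold change = 2^3.61 = 12.210
PTEN9: ΔΔCt = (17.82−14.52) − (22.17−15.21) = 3.30 − 6.96 = -3.66; fold change = 2^3.66 = 12.641
BAX8 has the largest |ΔΔCt| = 5.25.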